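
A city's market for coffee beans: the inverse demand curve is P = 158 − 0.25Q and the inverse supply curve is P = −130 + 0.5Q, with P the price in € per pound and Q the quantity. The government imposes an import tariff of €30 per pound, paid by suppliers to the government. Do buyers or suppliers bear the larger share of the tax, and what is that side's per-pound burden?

Rewrite in direct form: Qd = 632 − 4P and Qs = 2P + 260.
Without the tax, 632 − 4P = 2P + 260 gives 6P = 372, so P* = €62 and Q* = 384.
With the tax collected from suppliers, supply shifts: Qs = 2(P − 30) + 260.
New equilibrium: buyers pay €72, suppliers receive €42, Q = 344. (Wedge: Pb − Ps = 30.)
Per-pound burden: buyers €10, suppliers €20.
Suppliers take the larger share because supply is less price-elastic here (demand slope 4 vs supply slope 2).

Suppliers bear the larger share: €20 per pound.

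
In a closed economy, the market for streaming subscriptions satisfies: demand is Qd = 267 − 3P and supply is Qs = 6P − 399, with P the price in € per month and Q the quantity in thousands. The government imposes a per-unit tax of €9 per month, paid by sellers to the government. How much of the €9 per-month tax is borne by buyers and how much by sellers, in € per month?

Buyers bear €6 per month; sellers bear €3 per month.

Without the tax, 267 − 3P = 6P − 399 gives 9P = 666, so P* = €74 and Q* = 45.
With the tax collected from sellers, supply shifts: Qs = 6(P − 9) − 399.
Solving gives Q = 27 with buyers paying €80 and sellers receiving €71 (the €9 wedge).
Burden on buyers: €6; on sellers: €3. (They sum to €9.)
The less price-elastic side of the market bears the larger share of a per-unit tax.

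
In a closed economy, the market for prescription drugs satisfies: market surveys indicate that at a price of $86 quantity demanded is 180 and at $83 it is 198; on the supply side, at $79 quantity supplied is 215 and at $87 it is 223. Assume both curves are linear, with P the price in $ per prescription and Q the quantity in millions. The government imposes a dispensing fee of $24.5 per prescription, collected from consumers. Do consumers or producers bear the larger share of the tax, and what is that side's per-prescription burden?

Producers bear the larger share: $21 per prescription.

Demand slope: (198 − 180)/(83 − 86) = -6, so Qd = 696 − 6P.
Supply slope: (223 − 215)/(87 − 79) = 1, so Qs = P + 136.
Before the tax: set 696 − 6P = P + 136 → P* = $80, Q* = 216.
With the tax collected from consumers, demand (in seller-price terms) shifts: Qd = 696 − 6(P + 24.5).
New equilibrium: consumers pay $83.5, producers receive $59, Q = 195. (Wedge: Pb − Ps = 24.5.)
Per-prescription burden: consumers $3.5, producers $21.
Producers take the larger share because supply is less price-elastic here (demand slope 6 vs supply slope 1).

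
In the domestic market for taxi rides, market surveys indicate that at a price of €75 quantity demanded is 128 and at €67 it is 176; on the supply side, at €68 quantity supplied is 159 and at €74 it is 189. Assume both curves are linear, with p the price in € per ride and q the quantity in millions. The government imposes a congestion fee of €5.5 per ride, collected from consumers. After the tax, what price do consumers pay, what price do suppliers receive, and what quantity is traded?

Demand slope: (176 − 128)/(67 − 75) = -6, so qd = 578 − 6p.
Supply slope: (189 − 159)/(74 − 68) = 5, so qs = 5p − 181.
Before the tax: set 578 − 6p = 5p − 181 → p* = €69, q* = 164.
With the tax collected from consumers, demand (in seller-price terms) shifts: qd = 578 − 6(p + 5.5).
Solving gives q = 149 with consumers paying €71.5 and suppliers receiving €66 (the €5.5 wedge).

Consumers pay €71.5; suppliers receive €66; quantity = 149.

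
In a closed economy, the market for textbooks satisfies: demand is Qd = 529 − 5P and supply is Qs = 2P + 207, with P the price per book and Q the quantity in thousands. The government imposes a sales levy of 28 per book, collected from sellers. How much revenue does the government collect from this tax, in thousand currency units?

Tax revenue = 7252 thousand.

Before the tax: set 529 − 5P = 2P + 207 → P* = 46, Q* = 299.
With the tax collected from sellers, supply shifts: Qs = 2(P − 28) + 207.
Solving gives Q = 259 with buyers paying 54 and sellers receiving 26 (the 28 wedge).
Revenue = t · Q = 28 · 259 = 7252.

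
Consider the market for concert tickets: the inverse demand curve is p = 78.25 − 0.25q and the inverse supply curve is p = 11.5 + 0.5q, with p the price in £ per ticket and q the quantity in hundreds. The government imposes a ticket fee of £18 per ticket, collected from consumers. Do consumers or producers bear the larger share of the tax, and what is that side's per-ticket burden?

Inverting to q(p) form: qd = 313 − 4p; qs = 2p − 23.
Before the tax: set 313 − 4p = 2p − 23 → p* = £56, q* = 89.
With the tax collected from consumers, demand (in seller-price terms) shifts: qd = 313 − 4(p + 18).
Solving gives q = 65 with consumers paying £62 and producers receiving £44 (the £18 wedge).
Per-ticket burden: consumers £6, producers £12.
Producers take the larger share because supply is less price-elastic here (demand slope 4 vs supply slope 2).

Producers bear the larger share: £12 per ticket.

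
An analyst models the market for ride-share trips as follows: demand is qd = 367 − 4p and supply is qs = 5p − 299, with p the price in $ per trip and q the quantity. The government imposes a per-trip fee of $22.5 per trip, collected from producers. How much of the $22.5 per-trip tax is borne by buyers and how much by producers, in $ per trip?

Buyers bear $12.5 per trip; producers bear $10 per trip.

Before the tax: set 367 − 4p = 5p − 299 → p* = $74, q* = 71.
With the tax collected from producers, supply shifts: qs = 5(p − 22.5) − 299.
Solving gives q = 21 with buyers paying $86.5 and producers receiving $64 (the $22.5 wedge).
Burden on buyers: $12.5; on producers: $10. (They sum to $22.5.)
The less price-elastic side of the market bears the larger share of a per-unit tax.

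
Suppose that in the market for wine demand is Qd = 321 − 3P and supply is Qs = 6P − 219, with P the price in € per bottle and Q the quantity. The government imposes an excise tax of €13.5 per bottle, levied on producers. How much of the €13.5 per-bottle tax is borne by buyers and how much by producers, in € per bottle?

Before the tax: set 321 − 3P = 6P − 219 → P* = €60, Q* = 141.
With the tax collected from producers, supply shifts: Qs = 6(P − 13.5) − 219.
New equilibrium: buyers pay €69, producers receive €55.5, Q = 114. (Wedge: Pb − Ps = 13.5.)
Burden on buyers: €9; on producers: €4.5. (They sum to €13.5.)
The less price-elastic side of the market bears the larger share of a per-unit tax.

Buyers bear €9 per bottle; producers bear €4.5 per bottle.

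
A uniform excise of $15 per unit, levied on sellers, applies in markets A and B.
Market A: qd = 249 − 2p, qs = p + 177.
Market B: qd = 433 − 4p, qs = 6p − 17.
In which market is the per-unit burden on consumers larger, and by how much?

Market B, by $4.

Market A: pre-tax p* = $24, q* = 201; post-tax q = 191; per-unit burden on consumers = $5.
Market B: pre-tax p* = $45, q* = 253; post-tax q = 217; per-unit burden on consumers = $9.
Difference: $5 vs $9 → market B is larger by $4.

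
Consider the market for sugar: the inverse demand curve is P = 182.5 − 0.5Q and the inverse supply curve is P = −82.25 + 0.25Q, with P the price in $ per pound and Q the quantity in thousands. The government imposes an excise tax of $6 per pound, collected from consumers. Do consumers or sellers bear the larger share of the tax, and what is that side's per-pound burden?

Inverting to Q(P) form: Qd = 365 − 2P; Qs = 4P + 329.
Without the tax, 365 − 2P = 4P + 329 gives 6P = 36, so P* = $6 and Q* = 353.
With the tax collected from consumers, demand (in seller-price terms) shifts: Qd = 365 − 2(P + 6).
Solving gives Q = 345 with consumers paying $10 and sellers receiving $4 (the $6 wedge).
Per-pound burden: consumers $4, sellers $2.
Consumers take the larger share because demand is less price-elastic here (demand slope 2 vs supply slope 4).
The less price-elastic side of the market bears the larger share of a per-unit tax.

Consumers bear the larger share: $4 per pound.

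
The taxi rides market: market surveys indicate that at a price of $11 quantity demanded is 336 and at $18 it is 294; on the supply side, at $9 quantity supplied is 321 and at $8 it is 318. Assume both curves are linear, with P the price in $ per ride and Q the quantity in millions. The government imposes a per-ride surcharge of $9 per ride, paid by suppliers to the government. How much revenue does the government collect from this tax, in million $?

Demand slope: (294 − 336)/(18 − 11) = -6, so Qd = 402 − 6P.
Supply slope: (318 − 321)/(8 − 9) = 3, so Qs = 3P + 294.
Before the tax: set 402 − 6P = 3P + 294 → P* = $12, Q* = 330.
With the tax collected from suppliers, supply shifts: Qs = 3(P − 9) + 294.
New equilibrium: buyers pay $15, suppliers receive $6, Q = 312. (Wedge: Pb − Ps = 9.)
Revenue = t · Q = 9 · 312 = $2808.

Tax revenue = $2808 million.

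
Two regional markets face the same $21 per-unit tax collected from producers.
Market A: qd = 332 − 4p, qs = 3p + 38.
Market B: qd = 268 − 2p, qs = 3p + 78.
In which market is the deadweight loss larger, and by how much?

Market A: pre-tax p* = $42, q* = 164; post-tax q = 128; deadweight loss = $378.
Market B: pre-tax p* = $38, q* = 192; post-tax q = 166.8; deadweight loss = $264.6.
Difference: $378 vs $264.6 → market A is larger by $113.4.

Market A, by $113.4.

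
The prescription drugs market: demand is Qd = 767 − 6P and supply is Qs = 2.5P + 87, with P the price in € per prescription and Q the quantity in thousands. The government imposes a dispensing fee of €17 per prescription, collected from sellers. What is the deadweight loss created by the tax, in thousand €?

Deadweight loss = €255 thousand.

Without the tax, 767 − 6P = 2.5P + 87 gives 8.5P = 680, so P* = €80 and Q* = 287.
With the tax collected from sellers, supply shifts: Qs = 2.5(P − 17) + 87.
Solving gives Q = 257 with consumers paying €85 and sellers receiving €68 (the €17 wedge).
Quantity falls by |ΔQ| = |287 − 257| = 30.
DWL = ½ · t · |ΔQ| = ½ · 17 · 30 = €255.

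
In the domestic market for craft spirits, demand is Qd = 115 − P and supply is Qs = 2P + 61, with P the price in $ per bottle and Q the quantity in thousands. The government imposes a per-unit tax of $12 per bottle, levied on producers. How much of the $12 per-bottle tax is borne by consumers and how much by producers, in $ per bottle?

Consumers bear $8 per bottle; producers bear $4 per bottle.

Before the tax: set 115 − P = 2P + 61 → P* = $18, Q* = 97.
With the tax collected from producers, supply shifts: Qs = 2(P − 12) + 61.
Solving gives Q = 89 with consumers paying $26 and producers receiving $14 (the $12 wedge).
Burden on consumers: $8; on producers: $4. (They sum to $12.)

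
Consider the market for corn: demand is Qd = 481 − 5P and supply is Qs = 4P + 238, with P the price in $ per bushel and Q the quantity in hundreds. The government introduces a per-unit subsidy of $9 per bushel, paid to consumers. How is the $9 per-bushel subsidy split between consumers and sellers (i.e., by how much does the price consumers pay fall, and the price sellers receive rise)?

Consumers gain $4 per bushel; sellers gain $5 per bushel.

Without the subsidy, 481 − 5P = 4P + 238 gives 9P = 243, so P* = $27 and Q* = 346.
With a per-unit subsidy paid to consumers, each effectively pays P − 9, so demand becomes Qd = 481 − 5(P − 9).
New equilibrium: consumers pay $23, sellers receive $32, Q = 366. (Wedge: Pb − Ps = −9.)
Gain to consumers: $4; to sellers: $5. (They sum to $9.)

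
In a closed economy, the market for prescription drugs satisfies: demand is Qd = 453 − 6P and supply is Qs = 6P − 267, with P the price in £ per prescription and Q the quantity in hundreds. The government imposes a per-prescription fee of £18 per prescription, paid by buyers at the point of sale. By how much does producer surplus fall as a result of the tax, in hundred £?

Without the tax, 453 − 6P = 6P − 267 gives 12P = 720, so P* = £60 and Q* = 93.
With the tax collected from buyers, demand (in seller-price terms) shifts: Qd = 453 − 6(P + 18).
Solving gives Q = 39 with buyers paying £69 and producers receiving £51 (the £18 wedge).
ΔPS is the trapezoid between Q = 39 and Q = 93 of height £9: ½ · (93 + 39) · 9 = £594.

Producer surplus falls by £594 hundred.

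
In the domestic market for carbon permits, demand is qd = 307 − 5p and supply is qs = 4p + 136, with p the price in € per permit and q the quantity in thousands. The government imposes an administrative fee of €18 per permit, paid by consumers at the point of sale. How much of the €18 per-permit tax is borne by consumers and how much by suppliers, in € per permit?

Consumers bear €8 per permit; suppliers bear €10 per permit.

Before the tax: set 307 − 5p = 4p + 136 → p* = €19, q* = 212.
With the tax collected from consumers, demand (in seller-price terms) shifts: qd = 307 − 5(p + 18).
Solving gives q = 172 with consumers paying €27 and suppliers receiving €9 (the €18 wedge).
Burden on consumers: €8; on suppliers: €10. (They sum to €18.)
The less price-elastic side of the market bears the larger share of a per-unit tax.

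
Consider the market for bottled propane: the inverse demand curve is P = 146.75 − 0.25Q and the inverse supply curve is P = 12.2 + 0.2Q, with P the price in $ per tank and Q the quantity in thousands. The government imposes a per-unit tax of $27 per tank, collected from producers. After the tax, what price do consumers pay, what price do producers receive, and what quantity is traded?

Consumers pay $87; producers receive $60; quantity = 239.

Rewrite in direct form: Qd = 587 − 4P and Qs = 5P − 61.
Without the tax, 587 − 4P = 5P − 61 gives 9P = 648, so P* = $72 and Q* = 299.
With the tax collected from producers, supply shifts: Qs = 5(P − 27) − 61.
New equilibrium: consumers pay $87, producers receive $60, Q = 239. (Wedge: Pb − Ps = 27.)
The less price-elastic side of the market bears the larger share of a per-unit tax.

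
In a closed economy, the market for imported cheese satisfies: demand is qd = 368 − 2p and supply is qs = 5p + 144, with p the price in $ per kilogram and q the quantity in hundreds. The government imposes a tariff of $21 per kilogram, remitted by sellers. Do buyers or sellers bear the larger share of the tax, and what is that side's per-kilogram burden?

Without the tax, 368 − 2p = 5p + 144 gives 7p = 224, so p* = $32 and q* = 304.
With the tax collected from sellers, supply shifts: qs = 5(p − 21) + 144.
New equilibrium: buyers pay $47, sellers receive $26, q = 274. (Wedge: pb − ps = 21.)
Per-kilogram burden: buyers $15, sellers $6.
Buyers take the larger share because demand is less price-elastic here (demand slope 2 vs supply slope 5).

Buyers bear the larger share: $15 per kilogram.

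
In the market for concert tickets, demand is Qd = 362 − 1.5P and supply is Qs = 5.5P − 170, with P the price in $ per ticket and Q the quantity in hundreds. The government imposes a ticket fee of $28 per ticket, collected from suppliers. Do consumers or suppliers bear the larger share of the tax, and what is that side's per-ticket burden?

Without the tax, 362 − 1.5P = 5.5P − 170 gives 7P = 532, so P* = $76 and Q* = 248.
With the tax collected from suppliers, supply shifts: Qs = 5.5(P − 28) − 170.
New equilibrium: consumers pay $98, suppliers receive $70, Q = 215. (Wedge: Pb − Ps = 28.)
Per-ticket burden: consumers $22, suppliers $6.
Consumers take the larger share because demand is less price-elastic here (demand slope 1.5 vs supply slope 5.5).

Consumers bear the larger share: $22 per ticket.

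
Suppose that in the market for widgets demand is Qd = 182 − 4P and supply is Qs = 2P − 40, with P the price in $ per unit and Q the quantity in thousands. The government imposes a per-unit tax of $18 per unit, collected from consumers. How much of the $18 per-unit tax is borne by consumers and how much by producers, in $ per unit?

Without the tax, 182 − 4P = 2P − 40 gives 6P = 222, so P* = $37 and Q* = 34.
With the tax collected from consumers, demand (in seller-price terms) shifts: Qd = 182 − 4(P + 18).
Solving gives Q = 10 with consumers paying $43 and producers receiving $25 (the $18 wedge).
Burden on consumers: $6; on producers: $12. (They sum to $18.)

Consumers bear $6 per unit; producers bear $12 per unit.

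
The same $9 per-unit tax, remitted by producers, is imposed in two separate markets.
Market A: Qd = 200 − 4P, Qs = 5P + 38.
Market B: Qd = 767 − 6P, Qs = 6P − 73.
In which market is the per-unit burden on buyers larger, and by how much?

Market A, by $0.5.

Market A: pre-tax P* = $18, Q* = 128; post-tax Q = 108; per-unit burden on buyers = $5.
Market B: pre-tax P* = $70, Q* = 347; post-tax Q = 320; per-unit burden on buyers = $4.5.
Difference: $5 vs $4.5 → market A is larger by $0.5.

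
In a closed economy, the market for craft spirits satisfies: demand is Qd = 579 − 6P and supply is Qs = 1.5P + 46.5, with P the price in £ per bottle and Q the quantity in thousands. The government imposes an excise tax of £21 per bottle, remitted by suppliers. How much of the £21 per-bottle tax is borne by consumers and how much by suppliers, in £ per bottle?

Without the tax, 579 − 6P = 1.5P + 46.5 gives 7.5P = 532.5, so P* = £71 and Q* = 153.
With the tax collected from suppliers, supply shifts: Qs = 1.5(P − 21) + 46.5.
Solving gives Q = 127.8 with consumers paying £75.2 and suppliers receiving £54.2 (the £21 wedge).
Burden on consumers: £4.2; on suppliers: £16.8. (They sum to £21.)

Consumers bear £4.2 per bottle; suppliers bear £16.8 per bottle.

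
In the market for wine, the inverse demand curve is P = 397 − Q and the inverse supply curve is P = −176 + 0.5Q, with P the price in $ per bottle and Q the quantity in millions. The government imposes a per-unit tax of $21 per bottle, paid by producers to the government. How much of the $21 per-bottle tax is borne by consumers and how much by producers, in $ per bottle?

Consumers bear $14 per bottle; producers bear $7 per bottle.

Inverting to Q(P) form: Qd = 397 − P; Qs = 2P + 352.
Without the tax, 397 − P = 2P + 352 gives 3P = 45, so P* = $15 and Q* = 382.
With the tax collected from producers, supply shifts: Qs = 2(P − 21) + 352.
New equilibrium: consumers pay $29, producers receive $8, Q = 368. (Wedge: Pb − Ps = 21.)
Burden on consumers: $14; on producers: $7. (They sum to $21.)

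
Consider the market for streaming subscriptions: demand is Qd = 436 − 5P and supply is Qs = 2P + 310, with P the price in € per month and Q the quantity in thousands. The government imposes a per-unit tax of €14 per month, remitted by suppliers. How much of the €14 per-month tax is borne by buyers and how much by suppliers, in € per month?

Before the tax: set 436 − 5P = 2P + 310 → P* = €18, Q* = 346.
With the tax collected from suppliers, supply shifts: Qs = 2(P − 14) + 310.
New equilibrium: buyers pay €22, suppliers receive €8, Q = 326. (Wedge: Pb − Ps = 14.)
Burden on buyers: €4; on suppliers: €10. (They sum to €14.)

Buyers bear €4 per month; suppliers bear €10 per month.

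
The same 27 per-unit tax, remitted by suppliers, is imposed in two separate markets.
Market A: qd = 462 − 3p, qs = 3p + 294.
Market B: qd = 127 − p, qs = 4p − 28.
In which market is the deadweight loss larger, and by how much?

Market A: pre-tax p* = 28, q* = 378; post-tax q = 337.5; deadweight loss = 546.75.
Market B: pre-tax p* = 31, q* = 96; post-tax q = 74.4; deadweight loss = 291.6.
Difference: 546.75 vs 291.6 → market A is larger by 255.15.

Market A, by 255.15.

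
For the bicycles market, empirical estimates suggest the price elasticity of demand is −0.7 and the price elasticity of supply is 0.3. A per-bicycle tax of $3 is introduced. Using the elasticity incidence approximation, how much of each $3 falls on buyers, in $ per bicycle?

Incidence ratio: buyers' share ≈ εs / (εs + |εd|) = 0.3 / (0.3 + 0.7) = 0.3.
So buyers bear ≈ 0.3 × $3 = $0.9; producers bear $2.1.

Buyers bear ≈ $0.9 per bicycle.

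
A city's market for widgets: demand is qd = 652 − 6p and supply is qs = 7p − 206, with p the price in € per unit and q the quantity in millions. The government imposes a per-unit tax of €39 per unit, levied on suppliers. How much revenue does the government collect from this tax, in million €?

Tax revenue = €5070 million.

Without the tax, 652 − 6p = 7p − 206 gives 13p = 858, so p* = €66 and q* = 256.
With the tax collected from suppliers, supply shifts: qs = 7(p − 39) − 206.
Solving gives q = 130 with buyers paying €87 and suppliers receiving €48 (the €39 wedge).
Revenue = t · Q = 39 · 130 = €5070.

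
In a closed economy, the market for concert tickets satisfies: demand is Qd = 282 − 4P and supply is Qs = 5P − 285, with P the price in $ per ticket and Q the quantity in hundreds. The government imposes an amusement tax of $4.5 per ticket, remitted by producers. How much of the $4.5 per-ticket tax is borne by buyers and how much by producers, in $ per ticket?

Buyers bear $2.5 per ticket; producers bear $2 per ticket.

Before the tax: set 282 − 4P = 5P − 285 → P* = $63, Q* = 30.
With the tax collected from producers, supply shifts: Qs = 5(P − 4.5) − 285.
Solving gives Q = 20 with buyers paying $65.5 and producers receiving $61 (the $4.5 wedge).
Burden on buyers: $2.5; on producers: $2. (They sum to $4.5.)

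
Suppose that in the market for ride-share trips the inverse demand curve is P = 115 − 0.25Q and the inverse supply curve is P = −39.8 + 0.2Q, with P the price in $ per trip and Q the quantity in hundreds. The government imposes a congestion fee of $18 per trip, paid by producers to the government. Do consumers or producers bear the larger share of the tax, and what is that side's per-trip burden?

Consumers bear the larger share: $10 per trip.

Rewrite in direct form: Qd = 460 − 4P and Qs = 5P + 199.
Before the tax: set 460 − 4P = 5P + 199 → P* = $29, Q* = 344.
With the tax collected from producers, supply shifts: Qs = 5(P − 18) + 199.
New equilibrium: consumers pay $39, producers receive $21, Q = 304. (Wedge: Pb − Ps = 18.)
Per-trip burden: consumers $10, producers $8.
Consumers take the larger share because demand is less price-elastic here (demand slope 4 vs supply slope 5).
The less price-elastic side of the market bears the larger share of a per-unit tax.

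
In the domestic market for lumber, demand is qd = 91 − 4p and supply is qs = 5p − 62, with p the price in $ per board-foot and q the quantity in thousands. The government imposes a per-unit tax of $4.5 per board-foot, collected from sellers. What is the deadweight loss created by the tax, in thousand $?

Deadweight loss = $22.5 thousand.

Without the tax, 91 − 4p = 5p − 62 gives 9p = 153, so p* = $17 and q* = 23.
With the tax collected from sellers, supply shifts: qs = 5(p − 4.5) − 62.
Solving gives q = 13 with consumers paying $19.5 and sellers receiving $15 (the $4.5 wedge).
Quantity falls by |ΔQ| = |23 − 13| = 10.
DWL = ½ · t · |ΔQ| = ½ · 4.5 · 10 = $22.5.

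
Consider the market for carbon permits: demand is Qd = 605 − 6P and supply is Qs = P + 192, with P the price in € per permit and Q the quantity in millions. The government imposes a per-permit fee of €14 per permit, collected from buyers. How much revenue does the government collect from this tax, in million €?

Tax revenue = €3346 million.

Before the tax: set 605 − 6P = P + 192 → P* = €59, Q* = 251.
With the tax collected from buyers, demand (in seller-price terms) shifts: Qd = 605 − 6(P + 14).
New equilibrium: buyers pay €61, suppliers receive €47, Q = 239. (Wedge: Pb − Ps = 14.)
Revenue = t · Q = 14 · 239 = €3346.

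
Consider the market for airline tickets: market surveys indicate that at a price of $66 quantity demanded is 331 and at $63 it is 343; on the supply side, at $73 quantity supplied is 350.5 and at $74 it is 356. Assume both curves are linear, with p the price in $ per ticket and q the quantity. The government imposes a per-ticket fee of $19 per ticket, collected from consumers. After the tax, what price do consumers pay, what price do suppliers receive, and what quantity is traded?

Consumers pay $79; suppliers receive $60; quantity = 279.

Demand slope: (343 − 331)/(63 − 66) = -4, so qd = 595 − 4p.
Supply slope: (356 − 350.5)/(74 − 73) = 5.5, so qs = 5.5p − 51.
Without the tax, 595 − 4p = 5.5p − 51 gives 9.5p = 646, so p* = $68 and q* = 323.
With the tax collected from consumers, demand (in seller-price terms) shifts: qd = 595 − 4(p + 19).
New equilibrium: consumers pay $79, suppliers receive $60, q = 279. (Wedge: pb − ps = 19.)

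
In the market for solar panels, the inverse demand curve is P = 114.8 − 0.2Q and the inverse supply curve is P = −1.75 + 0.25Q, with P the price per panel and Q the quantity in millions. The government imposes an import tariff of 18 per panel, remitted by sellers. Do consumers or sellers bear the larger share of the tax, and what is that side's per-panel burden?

Inverting to Q(P) form: Qd = 574 − 5P; Qs = 4P + 7.
Before the tax: set 574 − 5P = 4P + 7 → P* = 63, Q* = 259.
With the tax collected from sellers, supply shifts: Qs = 4(P − 18) + 7.
New equilibrium: consumers pay 71, sellers receive 53, Q = 219. (Wedge: Pb − Ps = 18.)
Per-panel burden: consumers 8, sellers 10.
Sellers take the larger share because supply is less price-elastic here (demand slope 5 vs supply slope 4).

Sellers bear the larger share: 10 per panel.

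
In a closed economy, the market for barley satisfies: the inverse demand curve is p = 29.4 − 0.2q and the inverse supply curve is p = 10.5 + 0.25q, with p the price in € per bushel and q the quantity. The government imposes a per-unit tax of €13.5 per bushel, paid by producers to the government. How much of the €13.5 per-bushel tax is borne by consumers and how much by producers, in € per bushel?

Consumers bear €6 per bushel; producers bear €7.5 per bushel.

Inverting to q(p) form: qd = 147 − 5p; qs = 4p − 42.
Without the tax, 147 − 5p = 4p − 42 gives 9p = 189, so p* = €21 and q* = 42.
With the tax collected from producers, supply shifts: qs = 4(p − 13.5) − 42.
Solving gives q = 12 with consumers paying €27 and producers receiving €13.5 (the €13.5 wedge).
Burden on consumers: €6; on producers: €7.5. (They sum to €13.5.)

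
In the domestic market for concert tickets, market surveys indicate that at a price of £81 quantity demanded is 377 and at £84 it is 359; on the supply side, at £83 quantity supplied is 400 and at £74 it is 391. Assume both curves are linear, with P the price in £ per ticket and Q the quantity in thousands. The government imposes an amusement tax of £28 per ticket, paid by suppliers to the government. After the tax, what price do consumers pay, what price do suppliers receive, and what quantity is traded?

Demand slope: (359 − 377)/(84 − 81) = -6, so Qd = 863 − 6P.
Supply slope: (391 − 400)/(74 − 83) = 1, so Qs = P + 317.
Before the tax: set 863 − 6P = P + 317 → P* = £78, Q* = 395.
With the tax collected from suppliers, supply shifts: Qs = (P − 28) + 317.
New equilibrium: consumers pay £82, suppliers receive £54, Q = 371. (Wedge: Pb − Ps = 28.)

Consumers pay £82; suppliers receive £54; quantity = 371.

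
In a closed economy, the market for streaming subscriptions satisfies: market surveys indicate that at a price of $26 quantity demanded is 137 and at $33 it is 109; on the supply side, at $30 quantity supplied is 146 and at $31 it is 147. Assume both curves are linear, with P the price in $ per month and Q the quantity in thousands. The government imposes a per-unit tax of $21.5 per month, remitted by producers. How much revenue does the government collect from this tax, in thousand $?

Tax revenue = $2661.7 thousand.

Demand slope: (109 − 137)/(33 − 26) = -4, so Qd = 241 − 4P.
Supply slope: (147 − 146)/(31 − 30) = 1, so Qs = P + 116.
Before the tax: set 241 − 4P = P + 116 → P* = $25, Q* = 141.
With the tax collected from producers, supply shifts: Qs = (P − 21.5) + 116.
Solving gives Q = 123.8 with buyers paying $29.3 and producers receiving $7.8 (the $21.5 wedge).
Revenue = t · Q = 21.5 · 123.8 = $2661.7.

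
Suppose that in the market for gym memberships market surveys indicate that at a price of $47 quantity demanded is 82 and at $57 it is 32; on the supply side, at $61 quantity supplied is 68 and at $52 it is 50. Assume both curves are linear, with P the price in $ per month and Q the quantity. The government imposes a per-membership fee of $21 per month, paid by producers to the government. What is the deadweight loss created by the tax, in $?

Demand slope: (32 − 82)/(57 − 47) = -5, so Qd = 317 − 5P.
Supply slope: (50 − 68)/(52 − 61) = 2, so Qs = 2P − 54.
Before the tax: set 317 − 5P = 2P − 54 → P* = $53, Q* = 52.
With the tax collected from producers, supply shifts: Qs = 2(P − 21) − 54.
Solving gives Q = 22 with buyers paying $59 and producers receiving $38 (the $21 wedge).
Quantity falls by |ΔQ| = |52 − 22| = 30.
DWL = ½ · t · |ΔQ| = ½ · 21 · 30 = $315.

Deadweight loss = $315.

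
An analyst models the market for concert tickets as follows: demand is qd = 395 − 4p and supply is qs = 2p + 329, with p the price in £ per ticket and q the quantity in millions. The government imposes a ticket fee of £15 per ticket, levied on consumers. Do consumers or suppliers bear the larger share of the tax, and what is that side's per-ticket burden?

Suppliers bear the larger share: £10 per ticket.

Before the tax: set 395 − 4p = 2p + 329 → p* = £11, q* = 351.
With the tax collected from consumers, demand (in seller-price terms) shifts: qd = 395 − 4(p + 15).
New equilibrium: consumers pay £16, suppliers receive £1, q = 331. (Wedge: pb − ps = 15.)
Per-ticket burden: consumers £5, suppliers £10.
Suppliers take the larger share because supply is less price-elastic here (demand slope 4 vs supply slope 2).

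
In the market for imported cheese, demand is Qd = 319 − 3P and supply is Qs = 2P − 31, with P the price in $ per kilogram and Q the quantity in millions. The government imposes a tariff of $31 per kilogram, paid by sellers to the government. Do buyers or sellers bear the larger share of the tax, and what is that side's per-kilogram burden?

Before the tax: set 319 − 3P = 2P − 31 → P* = $70, Q* = 109.
With the tax collected from sellers, supply shifts: Qs = 2(P − 31) − 31.
New equilibrium: buyers pay $82.4, sellers receive $51.4, Q = 71.8. (Wedge: Pb − Ps = 31.)
Per-kilogram burden: buyers $12.4, sellers $18.6.
Sellers take the larger share because supply is less price-elastic here (demand slope 3 vs supply slope 2).

Sellers bear the larger share: $18.6 per kilogram.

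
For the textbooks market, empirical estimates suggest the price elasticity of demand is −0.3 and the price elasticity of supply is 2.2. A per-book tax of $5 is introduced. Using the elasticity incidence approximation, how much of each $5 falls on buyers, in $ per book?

Incidence ratio: buyers' share ≈ εs / (εs + |εd|) = 2.2 / (2.2 + 0.3) = 0.88.
So buyers bear ≈ 0.88 × $5 = $4.4; suppliers bear $0.6.

Buyers bear ≈ $4.4 per book.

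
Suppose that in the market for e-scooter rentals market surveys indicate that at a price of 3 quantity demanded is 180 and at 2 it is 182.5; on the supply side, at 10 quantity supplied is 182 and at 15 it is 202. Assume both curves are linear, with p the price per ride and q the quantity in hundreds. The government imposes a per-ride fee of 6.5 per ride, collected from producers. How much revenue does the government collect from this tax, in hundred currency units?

Demand slope: (182.5 − 180)/(2 − 3) = -2.5, so qd = 187.5 − 2.5p.
Supply slope: (202 − 182)/(15 − 10) = 4, so qs = 4p + 142.
Before the tax: set 187.5 − 2.5p = 4p + 142 → p* = 7, q* = 170.
With the tax collected from producers, supply shifts: qs = 4(p − 6.5) + 142.
Solving gives q = 160 with buyers paying 11 and producers receiving 4.5 (the 6.5 wedge).
Revenue = t · Q = 6.5 · 160 = 1040.

Tax revenue = 1040 hundred.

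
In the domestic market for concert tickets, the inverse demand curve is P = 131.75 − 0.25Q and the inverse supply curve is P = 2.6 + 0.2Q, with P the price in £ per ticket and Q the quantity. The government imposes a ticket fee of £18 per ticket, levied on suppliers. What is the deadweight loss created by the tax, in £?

Deadweight loss = £360.

Inverting to Q(P) form: Qd = 527 − 4P; Qs = 5P − 13.
Without the tax, 527 − 4P = 5P − 13 gives 9P = 540, so P* = £60 and Q* = 287.
With the tax collected from suppliers, supply shifts: Qs = 5(P − 18) − 13.
Solving gives Q = 247 with consumers paying £70 and suppliers receiving £52 (the £18 wedge).
Quantity falls by |ΔQ| = |287 − 247| = 40.
DWL = ½ · t · |ΔQ| = ½ · 18 · 40 = £360.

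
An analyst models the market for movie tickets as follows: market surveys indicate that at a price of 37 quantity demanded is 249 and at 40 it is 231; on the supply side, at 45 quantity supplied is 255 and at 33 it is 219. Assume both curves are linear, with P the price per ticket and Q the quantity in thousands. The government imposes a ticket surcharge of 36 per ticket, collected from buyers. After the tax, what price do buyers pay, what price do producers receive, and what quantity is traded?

Buyers pay 51; producers receive 15; quantity = 165.

Demand slope: (231 − 249)/(40 − 37) = -6, so Qd = 471 − 6P.
Supply slope: (219 − 255)/(33 − 45) = 3, so Qs = 3P + 120.
Without the tax, 471 − 6P = 3P + 120 gives 9P = 351, so P* = 39 and Q* = 237.
With the tax collected from buyers, demand (in seller-price terms) shifts: Qd = 471 − 6(P + 36).
Solving gives Q = 165 with buyers paying 51 and producers receiving 15 (the 36 wedge).
The less price-elastic side of the market bears the larger share of a per-unit tax.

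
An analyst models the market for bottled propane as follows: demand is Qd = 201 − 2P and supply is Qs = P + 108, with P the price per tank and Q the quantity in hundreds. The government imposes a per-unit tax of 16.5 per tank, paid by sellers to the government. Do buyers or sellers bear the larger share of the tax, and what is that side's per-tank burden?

Before the tax: set 201 − 2P = P + 108 → P* = 31, Q* = 139.
With the tax collected from sellers, supply shifts: Qs = (P − 16.5) + 108.
Solving gives Q = 128 with buyers paying 36.5 and sellers receiving 20 (the 16.5 wedge).
Per-tank burden: buyers 5.5, sellers 11.
Sellers take the larger share because supply is less price-elastic here (demand slope 2 vs supply slope 1).
The less price-elastic side of the market bears the larger share of a per-unit tax.

Sellers bear the larger share: 11 per tank.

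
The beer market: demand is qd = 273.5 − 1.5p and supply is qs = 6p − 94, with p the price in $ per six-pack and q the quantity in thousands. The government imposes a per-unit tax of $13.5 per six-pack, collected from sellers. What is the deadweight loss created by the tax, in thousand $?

Deadweight loss = $109.35 thousand.

Without the tax, 273.5 − 1.5p = 6p − 94 gives 7.5p = 367.5, so p* = $49 and q* = 200.
With the tax collected from sellers, supply shifts: qs = 6(p − 13.5) − 94.
Solving gives q = 183.8 with consumers paying $59.8 and sellers receiving $46.3 (the $13.5 wedge).
Quantity falls by |ΔQ| = |200 − 183.8| = 16.2.
DWL = ½ · t · |ΔQ| = ½ · 13.5 · 16.2 = $109.35.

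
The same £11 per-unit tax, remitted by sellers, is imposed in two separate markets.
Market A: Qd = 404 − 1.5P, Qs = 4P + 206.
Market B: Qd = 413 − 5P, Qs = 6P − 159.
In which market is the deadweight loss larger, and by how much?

Market B, by £99.

Market A: pre-tax P* = £36, Q* = 350; post-tax Q = 338; deadweight loss = £66.
Market B: pre-tax P* = £52, Q* = 153; post-tax Q = 123; deadweight loss = £165.
Difference: £66 vs £165 → market B is larger by £99.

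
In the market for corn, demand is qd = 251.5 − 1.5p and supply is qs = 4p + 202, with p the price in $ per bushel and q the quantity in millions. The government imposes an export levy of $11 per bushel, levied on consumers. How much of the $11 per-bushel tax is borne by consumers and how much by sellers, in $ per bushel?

Without the tax, 251.5 − 1.5p = 4p + 202 gives 5.5p = 49.5, so p* = $9 and q* = 238.
With the tax collected from consumers, demand (in seller-price terms) shifts: qd = 251.5 − 1.5(p + 11).
Solving gives q = 226 with consumers paying $17 and sellers receiving $6 (the $11 wedge).
Burden on consumers: $8; on sellers: $3. (They sum to $11.)

Consumers bear $8 per bushel; sellers bear $3 per bushel.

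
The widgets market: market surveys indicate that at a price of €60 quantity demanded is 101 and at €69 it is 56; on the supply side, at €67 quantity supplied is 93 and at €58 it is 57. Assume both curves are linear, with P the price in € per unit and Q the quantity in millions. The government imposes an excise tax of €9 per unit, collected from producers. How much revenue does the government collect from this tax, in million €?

Demand slope: (56 − 101)/(69 − 60) = -5, so Qd = 401 − 5P.
Supply slope: (57 − 93)/(58 − 67) = 4, so Qs = 4P − 175.
Without the tax, 401 − 5P = 4P − 175 gives 9P = 576, so P* = €64 and Q* = 81.
With the tax collected from producers, supply shifts: Qs = 4(P − 9) − 175.
Solving gives Q = 61 with consumers paying €68 and producers receiving €59 (the €9 wedge).
Revenue = t · Q = 9 · 61 = €549.

Tax revenue = €549 million.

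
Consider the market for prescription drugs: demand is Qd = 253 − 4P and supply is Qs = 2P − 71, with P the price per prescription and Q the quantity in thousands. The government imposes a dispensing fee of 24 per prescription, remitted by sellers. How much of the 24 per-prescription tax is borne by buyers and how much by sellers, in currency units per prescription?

Buyers bear 8 per prescription; sellers bear 16 per prescription.

Without the tax, 253 − 4P = 2P − 71 gives 6P = 324, so P* = 54 and Q* = 37.
With the tax collected from sellers, supply shifts: Qs = 2(P − 24) − 71.
New equilibrium: buyers pay 62, sellers receive 38, Q = 5. (Wedge: Pb − Ps = 24.)
Burden on buyers: 8; on sellers: 16. (They sum to 24.)
The less price-elastic side of the market bears the larger share of a per-unit tax.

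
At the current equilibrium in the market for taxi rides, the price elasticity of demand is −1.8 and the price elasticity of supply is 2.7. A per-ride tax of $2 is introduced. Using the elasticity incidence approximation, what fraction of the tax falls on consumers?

Consumers' share ≈ 0.6.

Incidence ratio: consumers' share ≈ εs / (εs + |εd|) = 2.7 / (2.7 + 1.8) = 0.6.
Supply is the more elastic side, so consumers bear the larger share.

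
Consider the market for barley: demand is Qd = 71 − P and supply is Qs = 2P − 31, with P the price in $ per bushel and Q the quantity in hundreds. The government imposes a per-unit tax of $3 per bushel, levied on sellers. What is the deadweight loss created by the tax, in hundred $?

Before the tax: set 71 − P = 2P − 31 → P* = $34, Q* = 37.
With the tax collected from sellers, supply shifts: Qs = 2(P − 3) − 31.
Solving gives Q = 35 with buyers paying $36 and sellers receiving $33 (the $3 wedge).
Quantity falls by |ΔQ| = |37 − 35| = 2.
DWL = ½ · t · |ΔQ| = ½ · 3 · 2 = $3.

Deadweight loss = $3 hundred.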